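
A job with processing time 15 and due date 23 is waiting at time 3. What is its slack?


Slack = due - current_time - processing
= 23 - 3 - 15
= 5


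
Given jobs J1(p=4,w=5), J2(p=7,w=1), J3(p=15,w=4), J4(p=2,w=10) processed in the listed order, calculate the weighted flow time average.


Completion times:
  J1: C=4, w×C=5×4=20
  J2: C=11, w×C=1×11=11
  J3: C=26, w×C=4×26=104
  J4: C=28, w×C=10×28=280
Sum w×C = 415
Sum w = 20
Weighted avg = 415/20
= 20.75


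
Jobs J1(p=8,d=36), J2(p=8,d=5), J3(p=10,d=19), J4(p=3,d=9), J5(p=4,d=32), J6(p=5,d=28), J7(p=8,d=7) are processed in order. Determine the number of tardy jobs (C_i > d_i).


Completion vs due date:
  J1: C=8, d=36 → on time
  J2: C=16, d=5 → TARDY
  J3: C=26, d=19 → TARDY
  J4: C=29, d=9 → TARDY
  J5: C=33, d=32 → TARDY
  J6: C=38, d=28 → TARDY
  J7: C=46, d=7 → TARDY
Tardy jobs: J2, J3, J4, J5, J6, J7
Count = 6


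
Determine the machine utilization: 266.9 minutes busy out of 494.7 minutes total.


Utilization = busy / total × 100
= 266.9 / 494.7 × 100
= 54.0%


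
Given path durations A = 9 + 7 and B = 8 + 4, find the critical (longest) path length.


Path A: 9 + 7 = 16
Path B: 8 + 4 = 12
Critical path = longest = max(16, 12)
= 16 (Path A)


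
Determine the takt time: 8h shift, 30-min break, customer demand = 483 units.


Available = 8×60 - 30 = 450 min
Takt time = 450 / 483
= 0.93 min/unit


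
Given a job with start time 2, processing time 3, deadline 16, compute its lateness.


Completion = 2 + 3 = 5
Lateness = C - d = 5 - 16
= -11


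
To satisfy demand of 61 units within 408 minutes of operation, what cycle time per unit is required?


Cycle time = available time / demand
= 408 / 61
= 6.69 min/unit


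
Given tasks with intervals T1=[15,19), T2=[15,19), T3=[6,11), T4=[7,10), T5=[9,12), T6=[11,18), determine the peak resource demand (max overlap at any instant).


Check each time point for overlaps:
  t=9: 3 tasks active (T3, T4, T5)
Max concurrent = 3


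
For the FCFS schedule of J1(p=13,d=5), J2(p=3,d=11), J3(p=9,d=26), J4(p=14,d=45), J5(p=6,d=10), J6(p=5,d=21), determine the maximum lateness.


Lateness per job (L = C - d):
  J1: C=13, d=5, L=8
  J2: C=16, d=11, L=5
  J3: C=25, d=26, L=-1
  J4: C=39, d=45, L=-6
  J5: C=45, d=10, L=35
  J6: C=50, d=21, L=29
Lmax = max(8, 5, -1, -6, 35, 29)
= 35


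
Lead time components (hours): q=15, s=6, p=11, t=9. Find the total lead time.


Lead time = queue + setup + processing + transit
= 15 + 6 + 11 + 9
= 41 hours


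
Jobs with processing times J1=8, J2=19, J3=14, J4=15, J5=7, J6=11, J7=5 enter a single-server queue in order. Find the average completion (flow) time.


Completion times:
  J1: completes at 8
  J2: completes at 27
  J3: completes at 41
  J4: completes at 56
  J5: completes at 63
  J6: completes at 74
  J7: completes at 79
Sum = 348
Average = 348/7
= 49.71


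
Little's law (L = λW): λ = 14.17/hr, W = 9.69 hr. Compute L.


Little's law: L = λ × W
= 14.17 × 9.69
= 137.31


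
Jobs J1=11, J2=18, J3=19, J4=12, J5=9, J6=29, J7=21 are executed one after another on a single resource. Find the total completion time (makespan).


Sequential makespan: sum all processing times
= 11 + 18 + 19 + 12 + 9 + 29 + 21
= 119 time units


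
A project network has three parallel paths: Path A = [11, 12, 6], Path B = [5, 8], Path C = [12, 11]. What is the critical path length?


Path A: 11 + 12 + 6 = 29
Path B: 5 + 8 = 13
Path C: 12 + 11 = 23
Critical path = longest = max(29, 13, 23)
= 29 (Path A)


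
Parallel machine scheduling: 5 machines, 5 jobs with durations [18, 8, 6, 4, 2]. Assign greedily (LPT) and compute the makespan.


Jobs (LPT sorted): [18, 8, 6, 4, 2]
Machines: 5
  J=18 → Machine 1 (load: 0+18=18)
  J=8 → Machine 2 (load: 0+8=8)
  J=6 → Machine 3 (load: 0+6=6)
  J=4 → Machine 4 (load: 0+4=4)
  J=2 → Machine 5 (load: 0+2=2)
Machine loads: [18, 8, 6, 4, 2]
Makespan = max = 18 time units


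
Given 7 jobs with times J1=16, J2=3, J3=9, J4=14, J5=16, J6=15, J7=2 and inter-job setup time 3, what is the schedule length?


Makespan = Σ processing + (n-1) × setup
= (16 + 3 + 9 + 14 + 16 + 15 + 2) + (7-1)×3
= 75 + 18
= 93 time units


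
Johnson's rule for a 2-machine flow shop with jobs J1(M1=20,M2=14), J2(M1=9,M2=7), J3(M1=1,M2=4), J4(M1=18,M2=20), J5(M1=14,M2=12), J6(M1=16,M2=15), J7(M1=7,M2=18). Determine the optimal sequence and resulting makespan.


Johnson's rule:
Group 1 (M1≤M2, sort by M1): ['J3', 'J7', 'J4']
Group 2 (M1>M2, sort desc M2): ['J6', 'J1', 'J5', 'J2']
Sequence: J3 → J7 → J4 → J6 → J1 → J5 → J2
Makespan calculation:
  J3: M1 done=1, M2 done=5
  J7: M1 done=8, M2 done=26
  J4: M1 done=26, M2 done=46
  J6: M1 done=42, M2 done=61
  J1: M1 done=62, M2 done=76
  J5: M1 done=76, M2 done=88
  J2: M1 done=85, M2 done=95
= Sequence: J3 → J7 → J4 → J6 → J1 → J5 → J2, Makespan: 95


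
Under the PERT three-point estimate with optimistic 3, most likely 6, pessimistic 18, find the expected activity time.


te = (o + 4m + p) / 6
= (3 + 4×6 + 18) / 6
= (3 + 24 + 18) / 6
= 45 / 6
= 7.50


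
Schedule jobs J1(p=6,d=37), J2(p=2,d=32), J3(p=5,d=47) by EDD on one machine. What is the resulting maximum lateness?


EDD order: J2 → J1 → J3
Completion and lateness:
  J2: C=2, d=32, L=2-32=-30
  J1: C=8, d=37, L=8-37=-29
  J3: C=13, d=47, L=13-47=-34
Lmax = max(-30, -29, -34)
= -29


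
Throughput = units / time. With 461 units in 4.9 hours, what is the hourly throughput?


Throughput = units / time
= 461 / 4.9
= 94.1 units/hour


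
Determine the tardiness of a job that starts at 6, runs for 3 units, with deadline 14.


Completion = start + processing = 6 + 3 = 9
Tardiness = max(0, C - d) = max(0, 9 - 14)
= max(0, -5)
= 0


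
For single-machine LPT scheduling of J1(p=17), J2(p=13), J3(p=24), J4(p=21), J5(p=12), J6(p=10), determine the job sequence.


LPT: sort by longest processing time first
  J3: p=24
  J4: p=21
  J1: p=17
  J2: p=13
  J5: p=12
  J6: p=10
Order: J3 → J4 → J1 → J2 → J5 → J6


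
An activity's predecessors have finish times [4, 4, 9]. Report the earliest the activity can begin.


ES = max of all predecessor completion times
Predecessors: [4, 4, 9]
ES = max(4, 4, 9)
= 9


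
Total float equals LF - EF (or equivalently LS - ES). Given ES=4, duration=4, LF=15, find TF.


EF = ES + duration = 4 + 4 = 8
LS = LF - duration = 15 - 4 = 11
Total Float = LF - EF = 15 - 8
(or LS - ES = 11 - 4)
= 7


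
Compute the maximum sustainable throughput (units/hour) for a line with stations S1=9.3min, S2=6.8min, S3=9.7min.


Bottleneck = longest station time
Station times: [9.3, 6.8, 9.7]
Max = 9.7 min
Rate = 60 / 9.7
= 6.19 units/hour (bottleneck: 9.7min)


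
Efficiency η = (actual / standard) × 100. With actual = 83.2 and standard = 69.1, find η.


Efficiency = (actual / standard) × 100
= (83.2 / 69.1) × 100
= 120.4%


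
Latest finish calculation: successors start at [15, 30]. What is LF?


LF = min of all successor start times
Successors start at: [15, 30]
LF = min(15, 30)
= 15


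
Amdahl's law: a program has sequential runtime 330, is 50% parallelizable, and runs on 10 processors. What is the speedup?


Amdahl's law: T_p = T × ((1-p) + p/N)
= 330 × ((1-0.5) + 0.5/10)
= 330 × (0.50 + 0.0500)
= 330 × 0.5500
= 181.50
Speedup = 330/181.50
= 1.82×


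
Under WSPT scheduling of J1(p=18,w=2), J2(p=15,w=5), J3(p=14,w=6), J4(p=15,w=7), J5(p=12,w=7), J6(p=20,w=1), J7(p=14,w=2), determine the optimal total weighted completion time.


WSPT order (by p/w): J5 → J4 → J3 → J2 → J7 → J1 → J6
  J5: C=12, w·C=7×12=84
  J4: C=27, w·C=7×27=189
  J3: C=41, w·C=6×41=246
  J2: C=56, w·C=5×56=280
  J7: C=70, w·C=2×70=140
  J1: C=88, w·C=2×88=176
  J6: C=108, w·C=1×108=108
Σ w·C = 1223
= 1223


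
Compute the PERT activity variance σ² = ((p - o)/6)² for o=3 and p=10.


σ² = ((p - o) / 6)² = (p - o)² / 36
= (10 - 3)² / 36
= 7² / 36
= 49 / 36
= 1.3611


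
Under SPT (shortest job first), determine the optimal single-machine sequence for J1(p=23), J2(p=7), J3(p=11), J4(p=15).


SPT: sort by shortest processing time
  J2: p=7
  J3: p=11
  J4: p=15
  J1: p=23
Order: J2 → J3 → J4 → J1


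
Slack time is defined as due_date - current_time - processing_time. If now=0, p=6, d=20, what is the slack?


Slack = due - current_time - processing
= 20 - 0 - 6
= 14


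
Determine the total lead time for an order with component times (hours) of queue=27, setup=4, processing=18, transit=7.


Lead time = queue + setup + processing + transit
= 27 + 4 + 18 + 7
= 56 hours


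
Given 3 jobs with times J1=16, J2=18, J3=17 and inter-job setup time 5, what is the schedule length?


Makespan = Σ processing + (n-1) × setup
= (16 + 18 + 17) + (3-1)×5
= 51 + 10
= 61 time units


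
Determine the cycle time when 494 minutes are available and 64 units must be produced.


Cycle time = available time / demand
= 494 / 64
= 7.72 min/unit


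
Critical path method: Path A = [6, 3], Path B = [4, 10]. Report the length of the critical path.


Path A: 6 + 3 = 9
Path B: 4 + 10 = 14
Critical path = longest = max(9, 14)
= 14 (Path B)


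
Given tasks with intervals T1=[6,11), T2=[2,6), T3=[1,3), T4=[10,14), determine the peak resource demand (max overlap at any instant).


Check each time point for overlaps:
  t=2: 2 tasks active (T2, T3)
Max concurrent = 2


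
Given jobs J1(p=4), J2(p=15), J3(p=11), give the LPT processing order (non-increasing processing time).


LPT: sort by longest processing time first
  J2: p=15
  J3: p=11
  J1: p=4
Order: J2 → J3 → J1


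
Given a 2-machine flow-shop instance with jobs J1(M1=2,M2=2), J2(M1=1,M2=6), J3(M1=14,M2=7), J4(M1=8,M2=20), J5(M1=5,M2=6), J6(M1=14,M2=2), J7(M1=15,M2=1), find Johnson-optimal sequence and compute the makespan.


Johnson's rule:
Group 1 (M1≤M2, sort by M1): ['J2', 'J1', 'J5', 'J4']
Group 2 (M1>M2, sort desc M2): ['J3', 'J6', 'J7']
Sequence: J2 → J1 → J5 → J4 → J3 → J6 → J7
Makespan calculation:
  J2: M1 done=1, M2 done=7
  J1: M1 done=3, M2 done=9
  J5: M1 done=8, M2 done=15
  J4: M1 done=16, M2 done=36
  J3: M1 done=30, M2 done=43
  J6: M1 done=44, M2 done=46
  J7: M1 done=59, M2 done=60
= Sequence: J2 → J1 → J5 → J4 → J3 → J6 → J7, Makespan: 60


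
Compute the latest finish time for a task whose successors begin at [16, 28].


LF = min of all successor start times
Successors start at: [16, 28]
LF = min(16, 28)
= 16


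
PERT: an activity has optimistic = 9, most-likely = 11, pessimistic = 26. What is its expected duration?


te = (o + 4m + p) / 6
= (9 + 4×11 + 26) / 6
= (9 + 44 + 26) / 6
= 79 / 6
= 13.17


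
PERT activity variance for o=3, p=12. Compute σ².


σ² = ((p - o) / 6)² = (p - o)² / 36
= (12 - 3)² / 36
= 9² / 36
= 81 / 36
= 2.2500


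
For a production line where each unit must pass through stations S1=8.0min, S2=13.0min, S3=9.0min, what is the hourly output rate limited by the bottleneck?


Bottleneck = longest station time
Station times: [8.0, 13.0, 9.0]
Max = 13.0 min
Rate = 60 / 13.0
= 4.62 units/hour (bottleneck: 13.0min)


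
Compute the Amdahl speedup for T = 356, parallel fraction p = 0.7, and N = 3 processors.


Amdahl's law: T_p = T × ((1-p) + p/N)
= 356 × ((1-0.7) + 0.7/3)
= 356 × (0.30 + 0.2333)
= 356 × 0.5333
= 189.87
Speedup = 356/189.87
= 1.88×


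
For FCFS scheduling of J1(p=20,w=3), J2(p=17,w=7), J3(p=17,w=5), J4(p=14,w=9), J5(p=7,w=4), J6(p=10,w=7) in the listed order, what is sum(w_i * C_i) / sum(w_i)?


Completion times:
  J1: C=20, w×C=3×20=60
  J2: C=37, w×C=7×37=259
  J3: C=54, w×C=5×54=270
  J4: C=68, w×C=9×68=612
  J5: C=75, w×C=4×75=300
  J6: C=85, w×C=7×85=595
Sum w×C = 2096
Sum w = 35
Weighted avg = 2096/35
= 59.89


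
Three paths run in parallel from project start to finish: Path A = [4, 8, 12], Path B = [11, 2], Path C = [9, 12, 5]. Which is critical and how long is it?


Path A: 4 + 8 + 12 = 24
Path B: 11 + 2 = 13
Path C: 9 + 12 + 5 = 26
Critical path = longest = max(24, 13, 26)
= 26 (Path C)


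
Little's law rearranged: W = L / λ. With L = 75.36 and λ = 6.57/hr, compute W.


Little's law: L = λW → W = L / λ
= 75.36 / 6.57
= 11.47 hours


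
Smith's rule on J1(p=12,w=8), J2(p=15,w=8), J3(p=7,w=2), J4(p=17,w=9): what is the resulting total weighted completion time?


WSPT order (by p/w): J1 → J2 → J4 → J3
  J1: C=12, w·C=8×12=96
  J2: C=27, w·C=8×27=216
  J4: C=44, w·C=9×44=396
  J3: C=51, w·C=2×51=102
Σ w·C = 810
= 810


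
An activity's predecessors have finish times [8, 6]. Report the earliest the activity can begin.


ES = max of all predecessor completion times
Predecessors: [8, 6]
ES = max(8, 6)
= 8


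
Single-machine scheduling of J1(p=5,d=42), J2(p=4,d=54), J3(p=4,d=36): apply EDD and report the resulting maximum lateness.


EDD order: J3 → J1 → J2
Completion and lateness:
  J3: C=4, d=36, L=4-36=-32
  J1: C=9, d=42, L=9-42=-33
  J2: C=13, d=54, L=13-54=-41
Lmax = max(-32, -33, -41)
= -32


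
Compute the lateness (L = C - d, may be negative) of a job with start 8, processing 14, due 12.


Completion = 8 + 14 = 22
Lateness = C - d = 22 - 12
= 10


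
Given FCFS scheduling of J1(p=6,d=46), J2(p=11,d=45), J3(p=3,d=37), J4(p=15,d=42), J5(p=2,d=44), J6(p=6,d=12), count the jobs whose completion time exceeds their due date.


Completion vs due date:
  J1: C=6, d=46 → on time
  J2: C=17, d=45 → on time
  J3: C=20, d=37 → on time
  J4: C=35, d=42 → on time
  J5: C=37, d=44 → on time
  J6: C=43, d=12 → TARDY
Tardy jobs: J6
Count = 1


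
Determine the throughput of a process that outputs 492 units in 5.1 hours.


Throughput = units / time
= 492 / 5.1
= 96.5 units/hour


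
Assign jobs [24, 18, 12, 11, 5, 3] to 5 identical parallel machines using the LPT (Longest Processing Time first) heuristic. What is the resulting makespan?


Jobs (LPT sorted): [24, 18, 12, 11, 5, 3]
Machines: 5
  J=24 → Machine 1 (load: 0+24=24)
  J=18 → Machine 2 (load: 0+18=18)
  J=12 → Machine 3 (load: 0+12=12)
  J=11 → Machine 4 (load: 0+11=11)
  J=5 → Machine 5 (load: 0+5=5)
  J=3 → Machine 5 (load: 5+3=8)
Machine loads: [24, 18, 12, 11, 8]
Makespan = max = 24 time units


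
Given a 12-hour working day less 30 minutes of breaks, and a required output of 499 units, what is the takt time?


Available = 12×60 - 30 = 690 min
Takt time = 690 / 499
= 1.38 min/unit


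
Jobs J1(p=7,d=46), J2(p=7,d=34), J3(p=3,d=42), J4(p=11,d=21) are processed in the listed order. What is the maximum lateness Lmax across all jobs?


Lateness per job (L = C - d):
  J1: C=7, d=46, L=-39
  J2: C=14, d=34, L=-20
  J3: C=17, d=42, L=-25
  J4: C=28, d=21, L=7
Lmax = max(-39, -20, -25, 7)
= 7


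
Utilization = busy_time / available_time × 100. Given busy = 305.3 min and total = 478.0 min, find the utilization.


Utilization = busy / total × 100
= 305.3 / 478.0 × 100
= 63.9%


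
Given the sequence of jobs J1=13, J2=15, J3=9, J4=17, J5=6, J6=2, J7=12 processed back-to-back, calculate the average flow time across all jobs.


Completion times:
  J1: completes at 13
  J2: completes at 28
  J3: completes at 37
  J4: completes at 54
  J5: completes at 60
  J6: completes at 62
  J7: completes at 74
Sum = 328
Average = 328/7
= 46.86


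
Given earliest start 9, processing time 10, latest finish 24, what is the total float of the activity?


EF = ES + duration = 9 + 10 = 19
LS = LF - duration = 24 - 10 = 14
Total Float = LF - EF = 24 - 19
(or LS - ES = 14 - 9)
= 5


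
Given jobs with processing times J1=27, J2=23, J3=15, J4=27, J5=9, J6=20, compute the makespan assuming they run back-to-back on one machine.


Sequential makespan: sum all processing times
= 27 + 23 + 15 + 27 + 9 + 20
= 121 time units


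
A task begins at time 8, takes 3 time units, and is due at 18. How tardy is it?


Completion = start + processing = 8 + 3 = 11
Tardiness = max(0, C - d) = max(0, 11 - 18)
= max(0, -7)
= 0


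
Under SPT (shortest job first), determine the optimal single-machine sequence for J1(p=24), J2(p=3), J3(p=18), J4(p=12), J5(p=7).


SPT: sort by shortest processing time
  J2: p=3
  J5: p=7
  J4: p=12
  J3: p=18
  J1: p=24
Order: J2 → J5 → J4 → J3 → J1


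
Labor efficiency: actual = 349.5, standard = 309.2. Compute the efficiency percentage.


Efficiency = (actual / standard) × 100
= (349.5 / 309.2) × 100
= 113.0%


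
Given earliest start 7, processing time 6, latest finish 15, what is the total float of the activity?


EF = ES + duration = 7 + 6 = 13
LS = LF - duration = 15 - 6 = 9
Total Float = LF - EF = 15 - 13
(or LS - ES = 9 - 7)
= 2


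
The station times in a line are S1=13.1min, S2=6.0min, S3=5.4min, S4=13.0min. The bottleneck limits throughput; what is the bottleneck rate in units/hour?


Bottleneck = longest station time
Station times: [13.1, 6.0, 5.4, 13.0]
Max = 13.1 min
Rate = 60 / 13.1
= 4.58 units/hour (bottleneck: 13.1min)


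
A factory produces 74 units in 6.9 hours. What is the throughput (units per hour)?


Throughput = units / time
= 74 / 6.9
= 10.7 units/hour


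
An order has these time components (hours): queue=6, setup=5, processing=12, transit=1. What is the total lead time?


Lead time = queue + setup + processing + transit
= 6 + 5 + 12 + 1
= 24 hours


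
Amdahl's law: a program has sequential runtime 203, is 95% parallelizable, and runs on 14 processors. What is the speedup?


Amdahl's law: T_p = T × ((1-p) + p/N)
= 203 × ((1-0.95) + 0.95/14)
= 203 × (0.05 + 0.0679)
= 203 × 0.1179
= 23.93
Speedup = 203/23.93
= 8.48×


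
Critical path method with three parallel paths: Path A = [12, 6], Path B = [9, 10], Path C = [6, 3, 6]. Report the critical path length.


Path A: 12 + 6 = 18
Path B: 9 + 10 = 19
Path C: 6 + 3 + 6 = 15
Critical path = longest = max(18, 19, 15)
= 19 (Path B)


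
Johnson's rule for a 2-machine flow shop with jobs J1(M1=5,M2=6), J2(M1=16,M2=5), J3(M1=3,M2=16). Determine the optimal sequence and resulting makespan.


Johnson's rule:
Group 1 (M1≤M2, sort by M1): ['J3', 'J1']
Group 2 (M1>M2, sort desc M2): ['J2']
Sequence: J3 → J1 → J2
Makespan calculation:
  J3: M1 done=3, M2 done=19
  J1: M1 done=8, M2 done=25
  J2: M1 done=24, M2 done=30
= Sequence: J3 → J1 → J2, Makespan: 30


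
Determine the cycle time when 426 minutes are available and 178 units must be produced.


Cycle time = available time / demand
= 426 / 178
= 2.39 min/unit


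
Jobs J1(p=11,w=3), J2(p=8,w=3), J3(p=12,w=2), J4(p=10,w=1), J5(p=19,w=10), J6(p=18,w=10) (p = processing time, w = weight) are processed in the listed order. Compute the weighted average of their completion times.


Completion times:
  J1: C=11, w×C=3×11=33
  J2: C=19, w×C=3×19=57
  J3: C=31, w×C=2×31=62
  J4: C=41, w×C=1×41=41
  J5: C=60, w×C=10×60=600
  J6: C=78, w×C=10×78=780
Sum w×C = 1573
Sum w = 29
Weighted avg = 1573/29
= 54.24


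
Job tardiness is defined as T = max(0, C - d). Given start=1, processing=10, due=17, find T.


Completion = start + processing = 1 + 10 = 11
Tardiness = max(0, C - d) = max(0, 11 - 17)
= max(0, -6)
= 0


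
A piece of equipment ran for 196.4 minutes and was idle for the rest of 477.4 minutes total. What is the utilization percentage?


Utilization = busy / total × 100
= 196.4 / 477.4 × 100
= 41.1%


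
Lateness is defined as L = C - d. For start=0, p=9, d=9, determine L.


Completion = 0 + 9 = 9
Lateness = C - d = 9 - 9
= 0


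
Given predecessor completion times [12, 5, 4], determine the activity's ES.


ES = max of all predecessor completion times
Predecessors: [12, 5, 4]
ES = max(12, 5, 4)
= 12


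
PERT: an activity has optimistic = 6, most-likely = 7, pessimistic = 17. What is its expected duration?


te = (o + 4m + p) / 6
= (6 + 4×7 + 17) / 6
= (6 + 28 + 17) / 6
= 51 / 6
= 8.50


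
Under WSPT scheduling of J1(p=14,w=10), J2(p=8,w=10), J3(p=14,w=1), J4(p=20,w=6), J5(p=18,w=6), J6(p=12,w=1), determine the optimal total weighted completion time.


WSPT order (by p/w): J2 → J1 → J5 → J4 → J6 → J3
  J2: C=8, w·C=10×8=80
  J1: C=22, w·C=10×22=220
  J5: C=40, w·C=6×40=240
  J4: C=60, w·C=6×60=360
  J6: C=72, w·C=1×72=72
  J3: C=86, w·C=1×86=86
Σ w·C = 1058
= 1058


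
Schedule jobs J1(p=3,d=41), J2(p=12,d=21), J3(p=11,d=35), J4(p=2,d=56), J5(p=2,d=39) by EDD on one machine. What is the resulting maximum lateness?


EDD order: J2 → J3 → J5 → J1 → J4
Completion and lateness:
  J2: C=12, d=21, L=12-21=-9
  J3: C=23, d=35, L=23-35=-12
  J5: C=25, d=39, L=25-39=-14
  J1: C=28, d=41, L=28-41=-13
  J4: C=30, d=56, L=30-56=-26
Lmax = max(-9, -12, -14, -13, -26)
= -9


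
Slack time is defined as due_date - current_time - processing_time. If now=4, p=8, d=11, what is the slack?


Slack = due - current_time - processing
= 11 - 4 - 8
= -1


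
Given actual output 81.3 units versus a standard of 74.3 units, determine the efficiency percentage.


Efficiency = (actual / standard) × 100
= (81.3 / 74.3) × 100
= 109.4%


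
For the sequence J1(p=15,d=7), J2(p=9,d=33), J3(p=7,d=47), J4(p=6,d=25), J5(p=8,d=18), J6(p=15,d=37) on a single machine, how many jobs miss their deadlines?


Completion vs due date:
  J1: C=15, d=7 → TARDY
  J2: C=24, d=33 → on time
  J3: C=31, d=47 → on time
  J4: C=37, d=25 → TARDY
  J5: C=45, d=18 → TARDY
  J6: C=60, d=37 → TARDY
Tardy jobs: J1, J4, J5, J6
Count = 4


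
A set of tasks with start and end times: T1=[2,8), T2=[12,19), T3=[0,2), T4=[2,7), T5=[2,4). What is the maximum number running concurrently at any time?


Check each time point for overlaps:
  t=2: 3 tasks active (T1, T4, T5)
Max concurrent = 3


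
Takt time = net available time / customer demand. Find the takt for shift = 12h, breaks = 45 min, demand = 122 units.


Available = 12×60 - 45 = 675 min
Takt time = 675 / 122
= 5.53 min/unit


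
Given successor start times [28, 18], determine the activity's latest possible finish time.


LF = min of all successor start times
Successors start at: [28, 18]
LF = min(28, 18)
= 18


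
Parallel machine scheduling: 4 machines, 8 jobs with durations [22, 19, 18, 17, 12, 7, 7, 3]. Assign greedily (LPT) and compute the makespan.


Jobs (LPT sorted): [22, 19, 18, 17, 12, 7, 7, 3]
Machines: 4
  J=22 → Machine 1 (load: 0+22=22)
  J=19 → Machine 2 (load: 0+19=19)
  J=18 → Machine 3 (load: 0+18=18)
  J=17 → Machine 4 (load: 0+17=17)
  J=12 → Machine 4 (load: 17+12=29)
  J=7 → Machine 3 (load: 18+7=25)
  J=7 → Machine 2 (load: 19+7=26)
  J=3 → Machine 1 (load: 22+3=25)
Machine loads: [25, 26, 25, 29]
Makespan = max = 29 time units


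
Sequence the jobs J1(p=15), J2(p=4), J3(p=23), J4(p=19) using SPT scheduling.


SPT: sort by shortest processing time
  J2: p=4
  J1: p=15
  J4: p=19
  J3: p=23
Order: J2 → J1 → J4 → J3


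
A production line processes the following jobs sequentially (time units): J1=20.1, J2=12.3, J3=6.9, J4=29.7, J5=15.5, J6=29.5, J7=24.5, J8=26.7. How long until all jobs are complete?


Sequential makespan: sum all processing times
= 20.1 + 12.3 + 6.9 + 29.7 + 15.5 + 29.5 + 24.5 + 26.7
= 165.2 time units


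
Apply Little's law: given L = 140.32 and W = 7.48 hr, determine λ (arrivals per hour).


Little's law: L = λW → λ = L / W
= 140.32 / 7.48
= 18.76 per hour


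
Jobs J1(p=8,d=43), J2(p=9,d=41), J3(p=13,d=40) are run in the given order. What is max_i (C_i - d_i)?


Lateness per job (L = C - d):
  J1: C=8, d=43, L=-35
  J2: C=17, d=41, L=-24
  J3: C=30, d=40, L=-10
Lmax = max(-35, -24, -10)
= -10


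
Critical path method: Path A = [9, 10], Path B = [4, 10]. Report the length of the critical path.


Path A: 9 + 10 = 19
Path B: 4 + 10 = 14
Critical path = longest = max(19, 14)
= 19 (Path A)


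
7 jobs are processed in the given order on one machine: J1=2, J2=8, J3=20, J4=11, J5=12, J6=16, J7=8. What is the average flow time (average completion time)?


Completion times:
  J1: completes at 2
  J2: completes at 10
  J3: completes at 30
  J4: completes at 41
  J5: completes at 53
  J6: completes at 69
  J7: completes at 77
Sum = 282
Average = 282/7
= 40.29


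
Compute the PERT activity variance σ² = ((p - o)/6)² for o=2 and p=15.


σ² = ((p - o) / 6)² = (p - o)² / 36
= (15 - 2)² / 36
= 13² / 36
= 169 / 36
= 4.6944


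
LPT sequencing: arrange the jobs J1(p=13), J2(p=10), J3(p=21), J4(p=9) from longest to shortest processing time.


LPT: sort by longest processing time first
  J3: p=21
  J1: p=13
  J2: p=10
  J4: p=9
Order: J3 → J1 → J2 → J4


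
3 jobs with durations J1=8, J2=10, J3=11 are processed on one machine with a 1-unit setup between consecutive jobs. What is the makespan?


Makespan = Σ processing + (n-1) × setup
= (8 + 10 + 11) + (3-1)×1
= 29 + 2
= 31 time units


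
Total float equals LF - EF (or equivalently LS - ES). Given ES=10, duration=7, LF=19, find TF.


EF = ES + duration = 10 + 7 = 17
LS = LF - duration = 19 - 7 = 12
Total Float = LF - EF = 19 - 17
(or LS - ES = 12 - 10)
= 2


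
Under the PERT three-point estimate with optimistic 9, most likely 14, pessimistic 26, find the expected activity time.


te = (o + 4m + p) / 6
= (9 + 4×14 + 26) / 6
= (9 + 56 + 26) / 6
= 91 / 6
= 15.17


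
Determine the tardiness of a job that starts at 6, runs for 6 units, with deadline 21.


Completion = start + processing = 6 + 6 = 12
Tardiness = max(0, C - d) = max(0, 12 - 21)
= max(0, -9)
= 0


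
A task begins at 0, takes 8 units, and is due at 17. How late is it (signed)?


Completion = 0 + 8 = 8
Lateness = C - d = 8 - 17
= -9


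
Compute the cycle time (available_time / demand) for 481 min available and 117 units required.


Cycle time = available time / demand
= 481 / 117
= 4.11 min/unit


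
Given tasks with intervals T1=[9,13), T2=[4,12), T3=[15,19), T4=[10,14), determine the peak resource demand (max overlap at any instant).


Check each time point for overlaps:
  t=10: 3 tasks active (T1, T2, T4)
Max concurrent = 3


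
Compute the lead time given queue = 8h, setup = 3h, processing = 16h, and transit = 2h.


Lead time = queue + setup + processing + transit
= 8 + 3 + 16 + 2
= 29 hours


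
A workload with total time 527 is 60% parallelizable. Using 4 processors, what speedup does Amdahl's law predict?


Amdahl's law: T_p = T × ((1-p) + p/N)
= 527 × ((1-0.6) + 0.6/4)
= 527 × (0.40 + 0.1500)
= 527 × 0.5500
= 289.85
Speedup = 527/289.85
= 1.82×


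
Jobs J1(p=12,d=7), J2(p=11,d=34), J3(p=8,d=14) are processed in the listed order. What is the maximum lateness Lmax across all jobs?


Lateness per job (L = C - d):
  J1: C=12, d=7, L=5
  J2: C=23, d=34, L=-11
  J3: C=31, d=14, L=17
Lmax = max(5, -11, 17)
= 17


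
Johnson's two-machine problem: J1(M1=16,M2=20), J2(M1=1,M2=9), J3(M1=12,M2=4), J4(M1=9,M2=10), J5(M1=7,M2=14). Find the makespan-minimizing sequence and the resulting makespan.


Johnson's rule:
Group 1 (M1≤M2, sort by M1): ['J2', 'J5', 'J4', 'J1']
Group 2 (M1>M2, sort desc M2): ['J3']
Sequence: J2 → J5 → J4 → J1 → J3
Makespan calculation:
  J2: M1 done=1, M2 done=10
  J5: M1 done=8, M2 done=24
  J4: M1 done=17, M2 done=34
  J1: M1 done=33, M2 done=54
  J3: M1 done=45, M2 done=58
= Sequence: J2 → J5 → J4 → J1 → J3, Makespan: 58


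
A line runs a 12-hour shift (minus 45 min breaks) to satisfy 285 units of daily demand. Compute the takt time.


Available = 12×60 - 45 = 675 min
Takt time = 675 / 285
= 2.37 min/unit


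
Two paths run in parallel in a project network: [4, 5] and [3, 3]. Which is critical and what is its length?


Path A: 4 + 5 = 9
Path B: 3 + 3 = 6
Critical path = longest = max(9, 6)
= 9 (Path A)


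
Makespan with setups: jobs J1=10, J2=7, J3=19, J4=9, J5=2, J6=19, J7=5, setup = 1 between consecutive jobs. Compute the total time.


Makespan = Σ processing + (n-1) × setup
= (10 + 7 + 19 + 9 + 2 + 19 + 5) + (7-1)×1
= 71 + 6
= 77 time units


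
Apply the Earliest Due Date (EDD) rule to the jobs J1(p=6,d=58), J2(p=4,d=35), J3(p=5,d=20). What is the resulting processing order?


EDD: sort by earliest due date
  J3: d=20, p=5
  J2: d=35, p=4
  J1: d=58, p=6
Order: J3 → J2 → J1


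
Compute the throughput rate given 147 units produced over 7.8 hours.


Throughput = units / time
= 147 / 7.8
= 18.8 units/hour


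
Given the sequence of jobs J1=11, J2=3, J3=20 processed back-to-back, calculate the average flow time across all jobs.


Completion times:
  J1: completes at 11
  J2: completes at 14
  J3: completes at 34
Sum = 59
Average = 59/3
= 19.67


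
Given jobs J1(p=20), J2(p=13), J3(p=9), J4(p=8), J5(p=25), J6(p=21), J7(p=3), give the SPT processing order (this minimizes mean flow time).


SPT: sort by shortest processing time
  J7: p=3
  J4: p=8
  J3: p=9
  J2: p=13
  J1: p=20
  J6: p=21
  J5: p=25
Order: J7 → J4 → J3 → J2 → J1 → J6 → J5


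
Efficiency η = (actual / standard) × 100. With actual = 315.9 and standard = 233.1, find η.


Efficiency = (actual / standard) × 100
= (315.9 / 233.1) × 100
= 135.5%


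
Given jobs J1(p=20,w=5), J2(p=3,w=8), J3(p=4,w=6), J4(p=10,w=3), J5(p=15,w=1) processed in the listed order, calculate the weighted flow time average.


Completion times:
  J1: C=20, w×C=5×20=100
  J2: C=23, w×C=8×23=184
  J3: C=27, w×C=6×27=162
  J4: C=37, w×C=3×37=111
  J5: C=52, w×C=1×52=52
Sum w×C = 609
Sum w = 23
Weighted avg = 609/23
= 26.48


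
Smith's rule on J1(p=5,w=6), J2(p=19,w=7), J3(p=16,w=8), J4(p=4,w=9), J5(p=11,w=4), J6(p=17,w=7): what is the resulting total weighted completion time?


WSPT order (by p/w): J4 → J1 → J3 → J6 → J2 → J5
  J4: C=4, w·C=9×4=36
  J1: C=9, w·C=6×9=54
  J3: C=25, w·C=8×25=200
  J6: C=42, w·C=7×42=294
  J2: C=61, w·C=7×61=427
  J5: C=72, w·C=4×72=288
Σ w·C = 1299
= 1299


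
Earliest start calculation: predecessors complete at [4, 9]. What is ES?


ES = max of all predecessor completion times
Predecessors: [4, 9]
ES = max(4, 9)
= 9


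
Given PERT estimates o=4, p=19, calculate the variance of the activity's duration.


σ² = ((p - o) / 6)² = (p - o)² / 36
= (19 - 4)² / 36
= 15² / 36
= 225 / 36
= 6.2500


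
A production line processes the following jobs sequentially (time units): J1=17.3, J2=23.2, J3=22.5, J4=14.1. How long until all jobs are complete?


Sequential makespan: sum all processing times
= 17.3 + 23.2 + 22.5 + 14.1
= 77.1 time units


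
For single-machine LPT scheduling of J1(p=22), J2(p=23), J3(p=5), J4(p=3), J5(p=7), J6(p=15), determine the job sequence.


LPT: sort by longest processing time first
  J2: p=23
  J1: p=22
  J6: p=15
  J5: p=7
  J3: p=5
  J4: p=3
Order: J2 → J1 → J6 → J5 → J3 → J4


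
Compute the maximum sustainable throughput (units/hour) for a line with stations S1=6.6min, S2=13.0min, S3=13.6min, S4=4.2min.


Bottleneck = longest station time
Station times: [6.6, 13.0, 13.6, 4.2]
Max = 13.6 min
Rate = 60 / 13.6
= 4.41 units/hour (bottleneck: 13.6min)


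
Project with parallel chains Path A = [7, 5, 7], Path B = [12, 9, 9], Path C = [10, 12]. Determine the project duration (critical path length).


Path A: 7 + 5 + 7 = 19
Path B: 12 + 9 + 9 = 30
Path C: 10 + 12 = 22
Critical path = longest = max(19, 30, 22)
= 30 (Path B)


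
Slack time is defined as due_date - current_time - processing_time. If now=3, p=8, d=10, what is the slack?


Slack = due - current_time - processing
= 10 - 3 - 8
= -1


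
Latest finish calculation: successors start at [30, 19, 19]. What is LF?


LF = min of all successor start times
Successors start at: [30, 19, 19]
LF = min(30, 19, 19)
= 19


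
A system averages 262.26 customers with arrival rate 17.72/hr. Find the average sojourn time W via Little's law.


Little's law: L = λW → W = L / λ
= 262.26 / 17.72
= 14.80 hours


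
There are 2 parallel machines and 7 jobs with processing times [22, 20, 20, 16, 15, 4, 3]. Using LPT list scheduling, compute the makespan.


Jobs (LPT sorted): [22, 20, 20, 16, 15, 4, 3]
Machines: 2
  J=22 → Machine 1 (load: 0+22=22)
  J=20 → Machine 2 (load: 0+20=20)
  J=20 → Machine 2 (load: 20+20=40)
  J=16 → Machine 1 (load: 22+16=38)
  J=15 → Machine 1 (load: 38+15=53)
  J=4 → Machine 2 (load: 40+4=44)
  J=3 → Machine 2 (load: 44+3=47)
Machine loads: [53, 47]
Makespan = max = 53 time units


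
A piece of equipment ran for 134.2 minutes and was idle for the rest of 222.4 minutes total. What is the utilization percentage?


Utilization = busy / total × 100
= 134.2 / 222.4 × 100
= 60.3%


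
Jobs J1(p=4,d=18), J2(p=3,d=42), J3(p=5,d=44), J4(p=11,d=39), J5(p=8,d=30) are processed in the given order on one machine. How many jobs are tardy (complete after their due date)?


Completion vs due date:
  J1: C=4, d=18 → on time
  J2: C=7, d=42 → on time
  J3: C=12, d=44 → on time
  J4: C=23, d=39 → on time
  J5: C=31, d=30 → TARDY
Tardy jobs: J5
Count = 1


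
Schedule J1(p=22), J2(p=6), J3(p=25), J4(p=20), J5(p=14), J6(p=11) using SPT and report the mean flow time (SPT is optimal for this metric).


SPT order: J2 → J6 → J5 → J4 → J1 → J3
Completion times:
  J2: C=6
  J6: C=17
  J5: C=31
  J4: C=51
  J1: C=73
  J3: C=98
Sum = 276, n = 6
Mean flow = 276/6
= 46.00


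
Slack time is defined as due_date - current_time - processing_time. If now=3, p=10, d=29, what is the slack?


Slack = due - current_time - processing
= 29 - 3 - 10
= 16


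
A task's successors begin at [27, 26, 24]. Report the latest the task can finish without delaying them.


LF = min of all successor start times
Successors start at: [27, 26, 24]
LF = min(27, 26, 24)
= 24


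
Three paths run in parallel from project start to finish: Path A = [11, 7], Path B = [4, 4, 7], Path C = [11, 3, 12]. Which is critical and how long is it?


Path A: 11 + 7 = 18
Path B: 4 + 4 + 7 = 15
Path C: 11 + 3 + 12 = 26
Critical path = longest = max(18, 15, 26)
= 26 (Path C)


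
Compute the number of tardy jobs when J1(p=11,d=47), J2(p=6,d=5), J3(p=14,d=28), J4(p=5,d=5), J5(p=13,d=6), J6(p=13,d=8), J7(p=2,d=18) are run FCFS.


Completion vs due date:
  J1: C=11, d=47 → on time
  J2: C=17, d=5 → TARDY
  J3: C=31, d=28 → TARDY
  J4: C=36, d=5 → TARDY
  J5: C=49, d=6 → TARDY
  J6: C=62, d=8 → TARDY
  J7: C=64, d=18 → TARDY
Tardy jobs: J2, J3, J4, J5, J6, J7
Count = 6


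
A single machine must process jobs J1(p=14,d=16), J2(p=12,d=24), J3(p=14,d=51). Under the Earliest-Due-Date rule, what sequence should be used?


EDD: sort by earliest due date
  J1: d=16, p=14
  J2: d=24, p=12
  J3: d=51, p=14
Order: J1 → J2 → J3


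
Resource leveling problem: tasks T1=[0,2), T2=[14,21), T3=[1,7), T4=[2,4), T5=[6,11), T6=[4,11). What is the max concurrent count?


Check each time point for overlaps:
  t=6: 3 tasks active (T3, T5, T6)
Max concurrent = 3


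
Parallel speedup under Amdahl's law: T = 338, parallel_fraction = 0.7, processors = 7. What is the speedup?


Amdahl's law: T_p = T × ((1-p) + p/N)
= 338 × ((1-0.7) + 0.7/7)
= 338 × (0.30 + 0.1000)
= 338 × 0.4000
= 135.20
Speedup = 338/135.20
= 2.50×


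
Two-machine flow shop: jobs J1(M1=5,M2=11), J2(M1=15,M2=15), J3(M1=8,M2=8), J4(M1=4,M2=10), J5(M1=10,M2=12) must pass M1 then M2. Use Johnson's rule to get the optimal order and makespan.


Johnson's rule:
Group 1 (M1≤M2, sort by M1): ['J4', 'J1', 'J3', 'J5', 'J2']
Group 2 (M1>M2, sort desc M2): []
Sequence: J4 → J1 → J3 → J5 → J2
Makespan calculation:
  J4: M1 done=4, M2 done=14
  J1: M1 done=9, M2 done=25
  J3: M1 done=17, M2 done=33
  J5: M1 done=27, M2 done=45
  J2: M1 done=42, M2 done=60
= Sequence: J4 → J1 → J3 → J5 → J2, Makespan: 60


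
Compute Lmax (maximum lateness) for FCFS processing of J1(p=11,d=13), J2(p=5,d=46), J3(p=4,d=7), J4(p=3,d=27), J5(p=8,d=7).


Lateness per job (L = C - d):
  J1: C=11, d=13, L=-2
  J2: C=16, d=46, L=-30
  J3: C=20, d=7, L=13
  J4: C=23, d=27, L=-4
  J5: C=31, d=7, L=24
Lmax = max(-2, -30, 13, -4, 24)
= 24


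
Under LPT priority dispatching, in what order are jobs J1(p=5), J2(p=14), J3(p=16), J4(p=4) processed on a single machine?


LPT: sort by longest processing time first
  J3: p=16
  J2: p=14
  J1: p=5
  J4: p=4
Order: J3 → J2 → J1 → J4


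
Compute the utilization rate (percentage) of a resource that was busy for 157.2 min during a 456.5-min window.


Utilization = busy / total × 100
= 157.2 / 456.5 × 100
= 34.4%


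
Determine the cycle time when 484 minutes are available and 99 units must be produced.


Cycle time = available time / demand
= 484 / 99
= 4.89 min/unit


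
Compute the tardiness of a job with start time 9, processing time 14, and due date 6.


Completion = start + processing = 9 + 14 = 23
Tardiness = max(0, C - d) = max(0, 23 - 6)
= max(0, 17)
= 17


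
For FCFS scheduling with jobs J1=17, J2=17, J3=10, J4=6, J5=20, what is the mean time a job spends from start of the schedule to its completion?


Completion times:
  J1: completes at 17
  J2: completes at 34
  J3: completes at 44
  J4: completes at 50
  J5: completes at 70
Sum = 215
Average = 215/5
= 43.00


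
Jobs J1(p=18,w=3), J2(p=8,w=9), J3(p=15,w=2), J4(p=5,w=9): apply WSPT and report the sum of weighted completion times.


WSPT order (by p/w): J4 → J2 → J1 → J3
  J4: C=5, w·C=9×5=45
  J2: C=13, w·C=9×13=117
  J1: C=31, w·C=3×31=93
  J3: C=46, w·C=2×46=92
Σ w·C = 347
= 347


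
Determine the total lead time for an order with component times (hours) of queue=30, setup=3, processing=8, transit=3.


Lead time = queue + setup + processing + transit
= 30 + 3 + 8 + 3
= 44 hours


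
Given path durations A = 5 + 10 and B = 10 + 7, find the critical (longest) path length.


Path A: 5 + 10 = 15
Path B: 10 + 7 = 17
Critical path = longest = max(15, 17)
= 17 (Path B)


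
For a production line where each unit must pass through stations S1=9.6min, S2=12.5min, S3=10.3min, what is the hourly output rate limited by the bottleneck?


Bottleneck = longest station time
Station times: [9.6, 12.5, 10.3]
Max = 12.5 min
Rate = 60 / 12.5
= 4.80 units/hour (bottleneck: 12.5min)


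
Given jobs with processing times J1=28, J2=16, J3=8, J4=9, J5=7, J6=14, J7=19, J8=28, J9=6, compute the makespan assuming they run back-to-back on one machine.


Sequential makespan: sum all processing times
= 28 + 16 + 8 + 9 + 7 + 14 + 19 + 28 + 6
= 135 time units


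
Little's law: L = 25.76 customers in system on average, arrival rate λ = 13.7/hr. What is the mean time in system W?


Little's law: L = λW → W = L / λ
= 25.76 / 13.7
= 1.88 hours


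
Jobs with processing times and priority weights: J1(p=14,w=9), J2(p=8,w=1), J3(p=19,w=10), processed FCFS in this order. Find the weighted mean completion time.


Completion times:
  J1: C=14, w×C=9×14=126
  J2: C=22, w×C=1×22=22
  J3: C=41, w×C=10×41=410
Sum w×C = 558
Sum w = 20
Weighted avg = 558/20
= 27.90


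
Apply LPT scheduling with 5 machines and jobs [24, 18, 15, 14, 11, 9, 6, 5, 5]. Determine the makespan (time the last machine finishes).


Jobs (LPT sorted): [24, 18, 15, 14, 11, 9, 6, 5, 5]
Machines: 5
  J=24 → Machine 1 (load: 0+24=24)
  J=18 → Machine 2 (load: 0+18=18)
  J=15 → Machine 3 (load: 0+15=15)
  J=14 → Machine 4 (load: 0+14=14)
  J=11 → Machine 5 (load: 0+11=11)
  J=9 → Machine 5 (load: 11+9=20)
  J=6 → Machine 4 (load: 14+6=20)
  J=5 → Machine 3 (load: 15+5=20)
  J=5 → Machine 2 (load: 18+5=23)
Machine loads: [24, 23, 20, 20, 20]
Makespan = max = 24 time units
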